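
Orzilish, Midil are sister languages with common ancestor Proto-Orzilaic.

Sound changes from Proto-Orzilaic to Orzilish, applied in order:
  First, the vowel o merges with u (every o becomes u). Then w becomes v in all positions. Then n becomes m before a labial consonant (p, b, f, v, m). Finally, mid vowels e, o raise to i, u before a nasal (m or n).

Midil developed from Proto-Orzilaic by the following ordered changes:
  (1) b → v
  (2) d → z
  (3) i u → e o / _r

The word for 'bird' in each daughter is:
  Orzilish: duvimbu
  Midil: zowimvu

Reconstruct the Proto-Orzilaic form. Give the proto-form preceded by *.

*dowimbu

Position 6: Orzilish has b, Midil has v. Orzilish preserves b here (none of its changes turn any other segment into b), so the proto-segment is *b.
Position 2: Orzilish has u, Midil has o. Taking the neighbouring segments as reconstructed: Orzilish u could go back to *o or *u; Midil o can only go back to *o — the one source consistent with every daughter is *o.
Verify the candidate proto-form against each daughter:
Orzilish: start from *dowimbu.
  rule 1 (vowel merger): dowimbu → duwimbu
  rule 2 (unconditioned shift): duwimbu → duvimbu
  rule 3: no change — duvimbu
  rule 4: no change — duvimbu
  ⇒ Orzilish duvimbu
Midil: *dowimbu
  dowimbu → dowimvu   [unconditioned shift]
  dowimvu → zowimvu   [unconditioned shift]
  zowimvu (rule 3 does not apply)
  giving Midil zowimvu.
No other proto-form is consistent with every reflex, so the reconstruction is *dowimbu.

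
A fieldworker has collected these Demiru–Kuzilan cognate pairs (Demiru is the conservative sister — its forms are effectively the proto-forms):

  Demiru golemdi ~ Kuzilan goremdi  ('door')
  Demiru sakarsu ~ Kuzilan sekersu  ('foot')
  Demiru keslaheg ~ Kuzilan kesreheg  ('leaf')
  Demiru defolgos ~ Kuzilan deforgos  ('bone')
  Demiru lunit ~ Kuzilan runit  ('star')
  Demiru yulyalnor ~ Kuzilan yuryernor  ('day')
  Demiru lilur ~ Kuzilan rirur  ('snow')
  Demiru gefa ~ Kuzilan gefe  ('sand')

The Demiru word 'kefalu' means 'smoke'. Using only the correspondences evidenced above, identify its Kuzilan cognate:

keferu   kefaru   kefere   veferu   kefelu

sakarsu ~ sekersu, keslaheg ~ kesreheg — Demiru a corresponds to Kuzilan e after a consonant, before a consonant other than r, m, n, p, b, f, v.
lilur ~ rirur — Demiru l corresponds to Kuzilan r between vowels (before a back vowel).
Applying these to Demiru 'kefalu':
  kefalu → kefelu   (a→e after a consonant, before a consonant other than r, m, n, p, b, f, v)
  kefelu → keferu   (l→r between vowels (before a back vowel))
So the Kuzilan cognate is 'keferu'.

keferu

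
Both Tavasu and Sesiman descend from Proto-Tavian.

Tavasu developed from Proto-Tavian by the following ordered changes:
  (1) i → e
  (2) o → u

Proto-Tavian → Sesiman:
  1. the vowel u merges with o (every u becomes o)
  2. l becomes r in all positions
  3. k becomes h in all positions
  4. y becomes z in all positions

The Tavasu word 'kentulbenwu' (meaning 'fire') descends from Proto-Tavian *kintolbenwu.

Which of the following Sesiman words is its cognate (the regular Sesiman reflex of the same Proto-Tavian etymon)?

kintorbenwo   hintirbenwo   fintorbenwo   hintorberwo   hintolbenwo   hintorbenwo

Sesiman: start from *kintolbenwu.
  rule 1 (vowel merger): kintolbenwu → kintolbenwo
  rule 2 (unconditioned shift): kintolbenwo → kintorbenwo
  rule 3 (unconditioned shift): kintorbenwo → hintorbenwo
  rule 4: no change — hintorbenwo
  ⇒ Sesiman hintorbenwo
Among the options, 'hintorbenwo' alone shows every Sesiman change applied in order.

hintorbenwo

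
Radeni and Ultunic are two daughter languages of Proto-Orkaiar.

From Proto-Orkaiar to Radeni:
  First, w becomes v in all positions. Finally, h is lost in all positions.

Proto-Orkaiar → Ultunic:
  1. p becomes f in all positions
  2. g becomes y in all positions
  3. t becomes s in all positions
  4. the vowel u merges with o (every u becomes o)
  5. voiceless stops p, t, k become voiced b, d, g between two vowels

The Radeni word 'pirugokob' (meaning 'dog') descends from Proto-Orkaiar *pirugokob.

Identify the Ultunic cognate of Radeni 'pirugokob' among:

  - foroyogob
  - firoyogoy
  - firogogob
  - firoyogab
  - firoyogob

firoyogob

Ultunic: *pirugokob
  pirugokob → firugokob   [unconditioned shift]
  firugokob → firuyokob   [unconditioned shift]
  firuyokob (rule 3 does not apply)
  firuyokob → firoyokob   [vowel merger]
  firoyokob → firoyogob   [intervocalic voicing]
  giving Ultunic firoyogob.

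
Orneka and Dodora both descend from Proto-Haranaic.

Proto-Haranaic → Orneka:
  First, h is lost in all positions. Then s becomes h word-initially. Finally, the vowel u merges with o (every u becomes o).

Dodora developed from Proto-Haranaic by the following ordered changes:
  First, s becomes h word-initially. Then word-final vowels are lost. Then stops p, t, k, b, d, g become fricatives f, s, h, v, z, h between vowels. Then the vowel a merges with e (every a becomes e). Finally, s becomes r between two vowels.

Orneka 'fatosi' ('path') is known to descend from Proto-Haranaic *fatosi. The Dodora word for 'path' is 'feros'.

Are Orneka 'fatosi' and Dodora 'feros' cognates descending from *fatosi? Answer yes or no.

Derive the expected Dodora reflex of *fatosi:
Dodora: *fatosi > fatos > fasos > fesos > feros  (by apocope, intervocalic lenition, vowel merger, rhotacism)
Dodora 'feros' matches the regular reflex exactly, so the pair is cognate.

yes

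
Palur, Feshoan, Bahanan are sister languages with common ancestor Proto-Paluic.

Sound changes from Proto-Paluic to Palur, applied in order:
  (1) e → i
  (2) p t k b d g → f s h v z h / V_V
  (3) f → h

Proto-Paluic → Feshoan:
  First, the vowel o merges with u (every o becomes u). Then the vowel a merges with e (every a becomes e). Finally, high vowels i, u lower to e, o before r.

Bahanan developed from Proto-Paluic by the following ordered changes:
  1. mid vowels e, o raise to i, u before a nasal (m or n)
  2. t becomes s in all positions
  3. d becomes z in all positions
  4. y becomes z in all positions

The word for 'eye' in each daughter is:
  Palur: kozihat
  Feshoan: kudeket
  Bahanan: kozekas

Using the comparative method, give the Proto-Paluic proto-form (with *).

Position 6: Palur has a, Feshoan has e, Bahanan has a. Palur preserves a here (none of its changes turn any other segment into a), so the proto-segment is *a.
Position 3: Palur has z, Feshoan has d, Bahanan has z. Feshoan preserves d here (none of its changes turn any other segment into d), so the proto-segment is *d.
Position 5: Palur has h, Feshoan has k, Bahanan has k. Feshoan preserves k here (none of its changes turn any other segment into k), so the proto-segment is *k.
Continuing position by position gives *kodekat; check it forward:
Palur: *kodekat
  kodekat → kodikat   [vowel merger]
  kodikat → kozihat   [intervocalic lenition]
  kozihat (rule 3 does not apply)
  giving Palur kozihat.
Feshoan: *kodekat
  kodekat → kudekat   [vowel merger]
  kudekat → kudeket   [vowel merger]
  kudeket (rule 3 does not apply)
  giving Feshoan kudeket.
Bahanan: *kodekat
  kodekat (rule 1 does not apply)
  kodekat → kodekas   [unconditioned shift]
  kodekas → kozekas   [unconditioned shift]
  kozekas (rule 4 does not apply)
  giving Bahanan kozekas.
Only *kodekat yields all of Palur kozihat, Feshoan kudeket, Bahanan kozekas.

*kodekat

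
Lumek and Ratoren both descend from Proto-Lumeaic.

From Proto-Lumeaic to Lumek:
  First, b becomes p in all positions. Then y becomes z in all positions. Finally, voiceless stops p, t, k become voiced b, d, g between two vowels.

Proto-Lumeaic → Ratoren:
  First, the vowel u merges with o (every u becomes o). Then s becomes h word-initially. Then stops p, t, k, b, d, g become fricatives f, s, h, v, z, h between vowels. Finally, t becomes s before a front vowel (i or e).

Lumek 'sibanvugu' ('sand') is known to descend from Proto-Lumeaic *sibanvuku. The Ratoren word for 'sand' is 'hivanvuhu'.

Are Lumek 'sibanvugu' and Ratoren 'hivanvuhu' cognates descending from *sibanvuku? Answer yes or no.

Derive the expected Ratoren reflex of *sibanvuku:
Ratoren: start from *sibanvuku.
  rule 1 (vowel merger): sibanvuku → sibanvoko
  rule 2 (debuccalisation): sibanvoko → hibanvoko
  rule 3 (intervocalic lenition): hibanvoko → hivanvoho
  rule 4: no change — hivanvoho
  ⇒ Ratoren hivanvoho
The regular Ratoren reflex would be 'hivanvoho', but the attested form is 'hivanvuhu'. The correspondence is irregular, so they are not cognates (the Ratoren form has a different source).

no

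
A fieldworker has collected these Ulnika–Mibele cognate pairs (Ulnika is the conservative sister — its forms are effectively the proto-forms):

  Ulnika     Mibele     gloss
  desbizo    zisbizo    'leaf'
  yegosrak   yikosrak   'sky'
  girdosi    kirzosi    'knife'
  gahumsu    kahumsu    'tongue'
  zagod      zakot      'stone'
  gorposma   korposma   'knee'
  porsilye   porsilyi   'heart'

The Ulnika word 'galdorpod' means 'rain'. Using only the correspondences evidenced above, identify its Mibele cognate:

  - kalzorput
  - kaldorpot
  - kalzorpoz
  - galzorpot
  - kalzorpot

gahumsu ~ kahumsu — Ulnika g corresponds to Mibele k word-initially before a back vowel.
girdosi ~ kirzosi — Ulnika d corresponds to Mibele z after a consonant, before a back vowel.
zagod ~ zakot — Ulnika d corresponds to Mibele t word-finally.
Applying these to Ulnika 'galdorpod':
  galdorpod → kaldorpod   (g→k word-initially before a back vowel)
  kaldorpod → kalzorpod   (d→z after a consonant, before a back vowel)
  kalzorpod → kalzorpot   (d→t word-finally)
So the Mibele cognate is 'kalzorpot'.

kalzorpot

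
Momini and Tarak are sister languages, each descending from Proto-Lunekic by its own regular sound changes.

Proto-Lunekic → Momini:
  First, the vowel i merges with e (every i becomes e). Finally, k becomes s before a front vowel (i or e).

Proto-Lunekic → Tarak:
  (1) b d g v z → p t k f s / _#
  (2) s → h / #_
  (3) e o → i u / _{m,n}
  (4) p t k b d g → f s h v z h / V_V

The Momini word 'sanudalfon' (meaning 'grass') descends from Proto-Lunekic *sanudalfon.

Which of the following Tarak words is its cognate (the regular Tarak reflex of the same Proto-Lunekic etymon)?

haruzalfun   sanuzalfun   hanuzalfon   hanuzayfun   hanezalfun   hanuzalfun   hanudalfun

hanuzalfun

Tarak: *sanudalfon
  sanudalfon (rule 1 does not apply)
  sanudalfon → hanudalfon   [debuccalisation]
  hanudalfon → hanudalfun   [pre-nasal raising]
  hanudalfun → hanuzalfun   [intervocalic lenition]
  giving Tarak hanuzalfun.
The other candidates each miss or misapply at least one Tarak change.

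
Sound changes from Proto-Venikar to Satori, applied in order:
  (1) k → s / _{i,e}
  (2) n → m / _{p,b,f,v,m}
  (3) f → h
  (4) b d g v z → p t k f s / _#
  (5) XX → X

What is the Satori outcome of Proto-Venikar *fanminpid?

hamimpit

Satori: *fanminpid > fammimpid > hammimpid > hammimpit > hamimpit  (by nasal place assimilation, unconditioned shift, final devoicing, degemination)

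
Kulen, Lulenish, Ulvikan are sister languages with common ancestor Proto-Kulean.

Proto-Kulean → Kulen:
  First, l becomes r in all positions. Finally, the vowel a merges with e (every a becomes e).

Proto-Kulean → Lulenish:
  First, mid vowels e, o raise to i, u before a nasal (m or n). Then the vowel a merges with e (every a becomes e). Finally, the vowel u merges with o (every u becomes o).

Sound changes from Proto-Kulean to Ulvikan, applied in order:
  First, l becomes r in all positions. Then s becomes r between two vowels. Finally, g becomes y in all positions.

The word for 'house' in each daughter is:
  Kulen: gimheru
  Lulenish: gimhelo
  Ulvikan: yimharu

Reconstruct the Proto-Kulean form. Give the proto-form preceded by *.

Position 5: Kulen has e, Lulenish has e, Ulvikan has a. Ulvikan preserves a here (none of its changes turn any other segment into a), so the proto-segment is *a.
Position 6: Kulen has r, Lulenish has l, Ulvikan has r. Lulenish preserves l here (none of its changes turn any other segment into l), so the proto-segment is *l.
Position 1: Kulen has g, Lulenish has g, Ulvikan has y. Kulen preserves g here (none of its changes turn any other segment into g), so the proto-segment is *g.
Continuing position by position gives *gimhalu; check it forward:
Kulen: start from *gimhalu.
  rule 1 (unconditioned shift): gimhalu → gimharu
  rule 2 (vowel merger): gimharu → gimheru
  ⇒ Kulen gimheru
Lulenish: *gimhalu
  gimhalu (rule 1 does not apply)
  gimhalu → gimhelu   [vowel merger]
  gimhelu → gimhelo   [vowel merger]
  giving Lulenish gimhelo.
Ulvikan: *gimhalu
  gimhalu → gimharu   [unconditioned shift]
  gimharu (rule 2 does not apply)
  gimharu → yimharu   [unconditioned shift]
  giving Ulvikan yimharu.
*gimhalu is the unique common source.

*gimhalu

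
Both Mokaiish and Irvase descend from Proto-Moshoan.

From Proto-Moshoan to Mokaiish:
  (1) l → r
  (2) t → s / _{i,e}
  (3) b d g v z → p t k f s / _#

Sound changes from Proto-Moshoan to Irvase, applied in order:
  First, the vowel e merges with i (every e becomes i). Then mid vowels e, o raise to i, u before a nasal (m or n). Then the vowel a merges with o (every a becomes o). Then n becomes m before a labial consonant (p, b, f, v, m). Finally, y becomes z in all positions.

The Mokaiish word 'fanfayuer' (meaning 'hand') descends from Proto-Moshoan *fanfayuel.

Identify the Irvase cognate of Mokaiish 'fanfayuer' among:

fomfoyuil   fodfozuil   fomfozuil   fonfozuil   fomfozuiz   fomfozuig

fomfozuil

Irvase: *fanfayuel
  fanfayuel → fanfayuil   [vowel merger]
  fanfayuil (rule 2 does not apply)
  fanfayuil → fonfoyuil   [vowel merger]
  fonfoyuil → fomfoyuil   [nasal place assimilation]
  fomfoyuil → fomfozuil   [unconditioned shift]
  giving Irvase fomfozuil.
Among the options, 'fomfozuil' alone shows every Irvase change applied in order.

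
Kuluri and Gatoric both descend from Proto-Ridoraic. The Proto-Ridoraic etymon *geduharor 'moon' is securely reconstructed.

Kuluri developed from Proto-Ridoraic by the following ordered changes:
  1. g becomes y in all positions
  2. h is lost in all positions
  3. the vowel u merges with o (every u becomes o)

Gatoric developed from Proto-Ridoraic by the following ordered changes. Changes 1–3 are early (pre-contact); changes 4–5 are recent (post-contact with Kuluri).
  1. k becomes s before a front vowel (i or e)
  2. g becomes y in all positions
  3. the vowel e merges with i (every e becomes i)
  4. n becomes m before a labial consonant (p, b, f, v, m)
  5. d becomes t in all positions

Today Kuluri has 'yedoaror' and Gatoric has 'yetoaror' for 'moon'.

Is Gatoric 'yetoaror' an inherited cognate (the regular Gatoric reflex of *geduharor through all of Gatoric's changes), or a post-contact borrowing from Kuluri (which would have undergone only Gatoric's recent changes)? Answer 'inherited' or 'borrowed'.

If inherited, *geduharor would pass through all of Gatoric's changes:
Gatoric: *geduharor > yeduharor > yiduharor > yituharor  (by unconditioned shift, vowel merger, unconditioned shift)
If borrowed from Kuluri 'yedoaror' after the early changes, it would undergo only the recent ones:
  rule 4 (nasal place assimilation): no change (yedoaror)
  rule 5 (unconditioned shift): yedoaror → yetoaror
  ⇒ as a loan: yetoaror
Gatoric 'yetoaror' matches the loan outcome 'yetoaror', not the inherited 'yituharor' — it skipped the early Gatoric changes, so it was borrowed from Kuluri.

borrowed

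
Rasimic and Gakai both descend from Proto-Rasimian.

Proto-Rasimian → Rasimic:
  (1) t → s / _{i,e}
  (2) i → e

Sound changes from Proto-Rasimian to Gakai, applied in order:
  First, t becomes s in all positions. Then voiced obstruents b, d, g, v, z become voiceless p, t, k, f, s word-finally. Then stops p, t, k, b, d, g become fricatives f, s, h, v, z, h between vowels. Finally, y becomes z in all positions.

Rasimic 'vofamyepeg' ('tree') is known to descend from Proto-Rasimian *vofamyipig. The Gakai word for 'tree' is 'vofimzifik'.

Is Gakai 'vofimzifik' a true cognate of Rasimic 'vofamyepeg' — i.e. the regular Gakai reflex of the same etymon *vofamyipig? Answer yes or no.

Derive the expected Gakai reflex of *vofamyipig:
Gakai: *vofamyipig
  vofamyipig (rule 1 does not apply)
  vofamyipig → vofamyipik   [final devoicing]
  vofamyipik → vofamyifik   [intervocalic lenition]
  vofamyifik → vofamzifik   [unconditioned shift]
  giving Gakai vofamzifik.
The regular Gakai reflex would be 'vofamzifik', but the attested form is 'vofimzifik'. The correspondence is irregular, so they are not cognates (the Gakai form has a different source).

no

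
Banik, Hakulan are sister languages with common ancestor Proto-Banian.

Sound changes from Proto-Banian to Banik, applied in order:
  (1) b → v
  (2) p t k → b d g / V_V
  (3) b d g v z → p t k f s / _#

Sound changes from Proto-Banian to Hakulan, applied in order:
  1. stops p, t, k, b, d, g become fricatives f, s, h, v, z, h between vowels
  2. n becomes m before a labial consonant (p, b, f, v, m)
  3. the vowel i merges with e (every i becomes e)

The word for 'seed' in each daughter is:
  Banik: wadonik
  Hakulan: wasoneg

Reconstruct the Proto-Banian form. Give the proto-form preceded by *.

*watonig

Position 6: Banik has i, Hakulan has e. Banik preserves i here (none of its changes turn any other segment into i), so the proto-segment is *i.
Position 3: Banik has d, Hakulan has s. Taking the neighbouring segments as reconstructed: Banik d could go back to *t or *d; Hakulan s could go back to *t or *s — the one source consistent with every daughter is *t.
Position 7: Banik has k, Hakulan has g. Hakulan preserves g here (none of its changes turn any other segment into g), so the proto-segment is *g.
Verify the candidate proto-form against each daughter:
Banik: *watonig
  watonig (rule 1 does not apply)
  watonig → wadonig   [intervocalic voicing]
  wadonig → wadonik   [final devoicing]
  giving Banik wadonik.
Hakulan: *watonig > wasonig > wasoneg  (by intervocalic lenition, vowel merger)
*watonig is the unique common source.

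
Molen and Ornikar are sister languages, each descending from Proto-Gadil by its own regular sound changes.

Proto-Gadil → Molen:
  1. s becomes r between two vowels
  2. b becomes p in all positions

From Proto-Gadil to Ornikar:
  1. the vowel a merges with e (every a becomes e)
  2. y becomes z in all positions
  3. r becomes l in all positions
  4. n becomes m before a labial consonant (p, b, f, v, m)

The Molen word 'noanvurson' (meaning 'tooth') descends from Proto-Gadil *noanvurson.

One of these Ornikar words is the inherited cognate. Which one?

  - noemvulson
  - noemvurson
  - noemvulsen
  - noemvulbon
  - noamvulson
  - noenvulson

Ornikar: *noanvurson > noenvurson > noenvulson > noemvulson  (by vowel merger, unconditioned shift, nasal place assimilation)

noemvulson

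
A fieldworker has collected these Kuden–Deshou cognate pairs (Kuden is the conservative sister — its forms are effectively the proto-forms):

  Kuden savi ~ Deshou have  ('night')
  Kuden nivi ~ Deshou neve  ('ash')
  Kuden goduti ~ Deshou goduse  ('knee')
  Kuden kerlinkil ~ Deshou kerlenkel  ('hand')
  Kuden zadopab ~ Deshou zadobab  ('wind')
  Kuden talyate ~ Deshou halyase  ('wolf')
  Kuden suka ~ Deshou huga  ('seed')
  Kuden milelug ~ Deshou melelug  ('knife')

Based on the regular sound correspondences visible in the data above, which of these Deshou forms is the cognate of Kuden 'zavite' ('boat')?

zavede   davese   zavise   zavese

zavese

kerlinkil ~ kerlenkel, milelug ~ melelug — Kuden i corresponds to Deshou e after a consonant, before a consonant other than r, m, n, p, b, f, v.
talyate ~ halyase — Kuden t corresponds to Deshou s between vowels (before a front vowel).
Applying these to Kuden 'zavite':
  zavite → zavete   (i→e after a consonant, before a consonant other than r, m, n, p, b, f, v)
  zavete → zavese   (t→s between vowels (before a front vowel))
So the Deshou cognate is 'zavese'.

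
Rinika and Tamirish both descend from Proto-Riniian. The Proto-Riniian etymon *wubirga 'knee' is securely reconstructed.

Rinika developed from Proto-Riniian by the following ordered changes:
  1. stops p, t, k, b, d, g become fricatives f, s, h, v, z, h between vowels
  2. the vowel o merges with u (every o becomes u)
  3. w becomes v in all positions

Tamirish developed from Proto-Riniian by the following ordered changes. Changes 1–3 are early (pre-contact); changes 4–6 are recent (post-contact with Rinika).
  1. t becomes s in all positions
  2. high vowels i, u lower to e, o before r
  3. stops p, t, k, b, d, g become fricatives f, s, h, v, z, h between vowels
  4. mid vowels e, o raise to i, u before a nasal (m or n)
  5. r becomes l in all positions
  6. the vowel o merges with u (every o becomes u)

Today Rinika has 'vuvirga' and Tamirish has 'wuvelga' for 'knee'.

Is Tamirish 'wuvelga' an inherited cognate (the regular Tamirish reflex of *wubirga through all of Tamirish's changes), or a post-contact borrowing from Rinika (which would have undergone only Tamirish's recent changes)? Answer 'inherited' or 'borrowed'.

inherited

If inherited, *wubirga would pass through all of Tamirish's changes:
Tamirish: *wubirga > wuberga > wuverga > wuvelga  (by pre-rhotic lowering, intervocalic lenition, unconditioned shift)
If borrowed from Rinika 'vuvirga' after the early changes, it would undergo only the recent ones:
  rule 4 (pre-nasal raising): no change (vuvirga)
  rule 5 (unconditioned shift): vuvirga → vuvilga
  rule 6 (vowel merger): no change (vuvilga)
  ⇒ as a loan: vuvilga
Tamirish 'wuvelga' matches the inherited outcome exactly, so it is an inherited cognate, not a loan.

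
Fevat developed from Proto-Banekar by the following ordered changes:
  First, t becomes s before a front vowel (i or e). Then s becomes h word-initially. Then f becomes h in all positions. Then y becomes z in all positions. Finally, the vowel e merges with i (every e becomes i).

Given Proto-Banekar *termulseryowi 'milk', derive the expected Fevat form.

hirmulsirzowi

Fevat: start from *termulseryowi.
  rule 1 (palatalisation): termulseryowi → sermulseryowi
  rule 2 (debuccalisation): sermulseryowi → hermulseryowi
  rule 3: no change — hermulseryowi
  rule 4 (unconditioned shift): hermulseryowi → hermulserzowi
  rule 5 (vowel merger): hermulserzowi → hirmulsirzowi
  ⇒ Fevat hirmulsirzowi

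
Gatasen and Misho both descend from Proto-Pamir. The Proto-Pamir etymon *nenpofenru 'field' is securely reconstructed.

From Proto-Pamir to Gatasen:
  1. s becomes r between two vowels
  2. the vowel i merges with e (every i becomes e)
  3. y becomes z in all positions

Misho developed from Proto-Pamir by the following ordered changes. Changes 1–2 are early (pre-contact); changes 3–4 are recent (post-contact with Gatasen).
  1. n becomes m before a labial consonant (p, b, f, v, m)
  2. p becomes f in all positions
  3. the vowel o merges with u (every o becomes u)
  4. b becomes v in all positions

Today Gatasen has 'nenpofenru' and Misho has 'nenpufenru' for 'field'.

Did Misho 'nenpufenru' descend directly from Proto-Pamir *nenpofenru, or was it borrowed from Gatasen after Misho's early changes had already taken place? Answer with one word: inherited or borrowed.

If inherited, *nenpofenru would pass through all of Misho's changes:
Misho: start from *nenpofenru.
  rule 1 (nasal place assimilation): nenpofenru → nempofenru
  rule 2 (unconditioned shift): nempofenru → nemfofenru
  rule 3 (vowel merger): nemfofenru → nemfufenru
  rule 4: no change — nemfufenru
  ⇒ Misho nemfufenru
If borrowed from Gatasen 'nenpofenru' after the early changes, it would undergo only the recent ones:
  rule 3 (vowel merger): nenpofenru → nenpufenru
  rule 4 (unconditioned shift): no change (nenpufenru)
  ⇒ as a loan: nenpufenru
Misho 'nenpufenru' matches the loan outcome 'nenpufenru', not the inherited 'nemfufenru' — it skipped the early Misho changes, so it was borrowed from Gatasen.

borrowed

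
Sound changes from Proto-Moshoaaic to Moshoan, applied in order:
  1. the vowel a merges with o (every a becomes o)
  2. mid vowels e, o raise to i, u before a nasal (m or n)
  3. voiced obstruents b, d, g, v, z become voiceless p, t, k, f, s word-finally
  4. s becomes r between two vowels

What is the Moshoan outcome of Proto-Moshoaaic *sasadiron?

Moshoan: *sasadiron
  sasadiron → sosodiron   [vowel merger]
  sosodiron → sosodirun   [pre-nasal raising]
  sosodirun (rule 3 does not apply)
  sosodirun → sorodirun   [rhotacism]
  giving Moshoan sorodirun.

sorodirun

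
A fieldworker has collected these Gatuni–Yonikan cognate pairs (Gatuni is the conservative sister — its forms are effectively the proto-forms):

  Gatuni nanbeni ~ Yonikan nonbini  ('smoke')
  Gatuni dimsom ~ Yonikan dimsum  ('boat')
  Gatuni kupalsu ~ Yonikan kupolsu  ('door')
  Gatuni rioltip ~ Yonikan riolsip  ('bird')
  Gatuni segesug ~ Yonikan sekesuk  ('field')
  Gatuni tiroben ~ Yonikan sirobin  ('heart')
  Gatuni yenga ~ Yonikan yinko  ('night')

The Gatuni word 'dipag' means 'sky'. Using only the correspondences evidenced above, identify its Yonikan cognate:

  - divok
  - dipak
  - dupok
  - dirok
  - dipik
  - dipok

kupalsu ~ kupolsu — Gatuni a corresponds to Yonikan o after a consonant, before a consonant other than r, m, n, p, b, f, v.
segesug ~ sekesuk — Gatuni g corresponds to Yonikan k word-finally.
Applying these to Gatuni 'dipag':
  dipag → dipog   (a→o after a consonant, before a consonant other than r, m, n, p, b, f, v)
  dipog → dipok   (g→k word-finally)
So the Yonikan cognate is 'dipok'.

dipok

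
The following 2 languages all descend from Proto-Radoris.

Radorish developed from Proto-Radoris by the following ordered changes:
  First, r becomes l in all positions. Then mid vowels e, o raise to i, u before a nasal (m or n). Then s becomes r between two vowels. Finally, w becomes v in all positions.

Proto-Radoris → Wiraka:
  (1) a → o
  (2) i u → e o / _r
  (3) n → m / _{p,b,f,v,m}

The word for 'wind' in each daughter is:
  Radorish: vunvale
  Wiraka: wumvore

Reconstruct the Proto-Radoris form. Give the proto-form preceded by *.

*wunvare

Position 6: Radorish has l, Wiraka has r. Wiraka preserves r here (none of its changes turn any other segment into r), so the proto-segment is *r.
Position 5: Radorish has a, Wiraka has o. Radorish preserves a here (none of its changes turn any other segment into a), so the proto-segment is *a.
Position 3: Radorish has n, Wiraka has m. Radorish preserves n here (none of its changes turn any other segment into n), so the proto-segment is *n.
This points to *wunvare. Verify forward in each daughter:
Radorish: *wunvare
  wunvare → wunvale   [unconditioned shift]
  wunvale (rule 2 does not apply)
  wunvale (rule 3 does not apply)
  wunvale → vunvale   [unconditioned shift]
  giving Radorish vunvale.
Wiraka: start from *wunvare.
  rule 1 (vowel merger): wunvare → wunvore
  rule 2: no change — wunvore
  rule 3 (nasal place assimilation): wunvore → wumvore
  ⇒ Wiraka wumvore
Only *wunvare yields all of Radorish vunvale, Wiraka wumvore.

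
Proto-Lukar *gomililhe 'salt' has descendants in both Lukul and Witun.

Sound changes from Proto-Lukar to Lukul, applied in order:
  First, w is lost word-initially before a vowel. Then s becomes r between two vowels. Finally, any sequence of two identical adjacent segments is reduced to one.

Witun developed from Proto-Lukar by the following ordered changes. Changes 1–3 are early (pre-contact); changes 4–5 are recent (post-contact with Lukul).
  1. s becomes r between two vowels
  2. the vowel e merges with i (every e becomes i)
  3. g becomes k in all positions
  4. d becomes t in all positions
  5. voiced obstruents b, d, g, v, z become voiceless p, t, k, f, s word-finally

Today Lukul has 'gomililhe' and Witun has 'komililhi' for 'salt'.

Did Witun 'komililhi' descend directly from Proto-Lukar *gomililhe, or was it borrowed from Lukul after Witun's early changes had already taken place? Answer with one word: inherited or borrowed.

If inherited, *gomililhe would pass through all of Witun's changes:
Witun: *gomililhe > gomililhi > komililhi  (by vowel merger, unconditioned shift)
If borrowed from Lukul 'gomililhe' after the early changes, it would undergo only the recent ones:
  rule 4 (unconditioned shift): no change (gomililhe)
  rule 5 (final devoicing): no change (gomililhe)
  ⇒ as a loan: gomililhe
Witun 'komililhi' matches the inherited outcome exactly, so it is an inherited cognate, not a loan.

inherited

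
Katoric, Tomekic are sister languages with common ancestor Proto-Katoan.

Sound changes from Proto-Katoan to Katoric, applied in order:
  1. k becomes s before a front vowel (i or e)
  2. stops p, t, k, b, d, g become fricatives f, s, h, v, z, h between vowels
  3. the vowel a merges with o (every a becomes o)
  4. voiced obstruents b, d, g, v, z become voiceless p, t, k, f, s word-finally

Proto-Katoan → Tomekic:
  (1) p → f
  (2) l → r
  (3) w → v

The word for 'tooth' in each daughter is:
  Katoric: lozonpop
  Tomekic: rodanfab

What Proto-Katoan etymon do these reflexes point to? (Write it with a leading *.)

*lodanpab

Position 7: Katoric has o, Tomekic has a. Tomekic preserves a here (none of its changes turn any other segment into a), so the proto-segment is *a.
Position 1: Katoric has l, Tomekic has r. Katoric preserves l here (none of its changes turn any other segment into l), so the proto-segment is *l.
Continuing position by position gives *lodanpab; check it forward:
Katoric: *lodanpab
  lodanpab (rule 1 does not apply)
  lodanpab → lozanpab   [intervocalic lenition]
  lozanpab → lozonpob   [vowel merger]
  lozonpob → lozonpop   [final devoicing]
  giving Katoric lozonpop.
Tomekic: start from *lodanpab.
  rule 1 (unconditioned shift): lodanpab → lodanfab
  rule 2 (unconditioned shift): lodanfab → rodanfab
  rule 3: no change — rodanfab
  ⇒ Tomekic rodanfab
No other proto-form is consistent with every reflex, so the reconstruction is *lodanpab.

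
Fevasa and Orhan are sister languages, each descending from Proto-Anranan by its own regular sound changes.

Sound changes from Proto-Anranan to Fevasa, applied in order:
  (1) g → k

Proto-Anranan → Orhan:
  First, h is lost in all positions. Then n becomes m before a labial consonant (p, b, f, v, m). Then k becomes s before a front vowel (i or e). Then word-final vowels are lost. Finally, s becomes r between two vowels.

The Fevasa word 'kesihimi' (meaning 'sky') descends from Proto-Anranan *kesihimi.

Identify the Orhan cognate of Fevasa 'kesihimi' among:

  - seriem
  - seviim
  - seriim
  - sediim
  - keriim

Orhan: *kesihimi > kesiimi > sesiimi > sesiim > seriim  (by h-loss, palatalisation, apocope, rhotacism)
Only 'seriim' matches the regular Orhan development of *kesihimi.

seriim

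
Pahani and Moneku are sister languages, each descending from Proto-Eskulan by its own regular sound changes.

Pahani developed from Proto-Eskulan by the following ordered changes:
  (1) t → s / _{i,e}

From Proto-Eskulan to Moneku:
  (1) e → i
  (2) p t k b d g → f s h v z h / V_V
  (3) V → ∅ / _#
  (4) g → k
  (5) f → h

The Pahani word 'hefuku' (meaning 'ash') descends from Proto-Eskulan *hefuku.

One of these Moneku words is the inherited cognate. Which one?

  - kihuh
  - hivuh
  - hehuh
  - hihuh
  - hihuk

hihuh

Moneku: *hefuku > hifuku > hifuhu > hifuh > hihuh  (by vowel merger, intervocalic lenition, apocope, unconditioned shift)
The other candidates each miss or misapply at least one Moneku change.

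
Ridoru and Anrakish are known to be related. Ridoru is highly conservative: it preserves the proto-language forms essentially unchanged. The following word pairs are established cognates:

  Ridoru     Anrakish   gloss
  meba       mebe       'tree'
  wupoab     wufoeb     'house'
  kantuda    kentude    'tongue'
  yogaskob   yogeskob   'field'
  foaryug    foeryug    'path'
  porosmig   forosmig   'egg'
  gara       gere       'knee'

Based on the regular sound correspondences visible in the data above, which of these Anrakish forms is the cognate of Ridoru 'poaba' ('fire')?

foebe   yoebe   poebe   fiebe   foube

porosmig ~ forosmig — Ridoru p corresponds to Anrakish f word-initially before a back vowel.
wupoab ~ wufoeb — Ridoru a corresponds to Anrakish e after a vowel, before a labial obstruent.
meba ~ mebe, kantuda ~ kentude — Ridoru a corresponds to Anrakish e word-finally.
Applying these to Ridoru 'poaba':
  poaba → foaba   (p→f word-initially before a back vowel)
  foaba → foeba   (a→e after a vowel, before a labial obstruent)
  foeba → foebe   (a→e word-finally)
So the Anrakish cognate is 'foebe'.

foebe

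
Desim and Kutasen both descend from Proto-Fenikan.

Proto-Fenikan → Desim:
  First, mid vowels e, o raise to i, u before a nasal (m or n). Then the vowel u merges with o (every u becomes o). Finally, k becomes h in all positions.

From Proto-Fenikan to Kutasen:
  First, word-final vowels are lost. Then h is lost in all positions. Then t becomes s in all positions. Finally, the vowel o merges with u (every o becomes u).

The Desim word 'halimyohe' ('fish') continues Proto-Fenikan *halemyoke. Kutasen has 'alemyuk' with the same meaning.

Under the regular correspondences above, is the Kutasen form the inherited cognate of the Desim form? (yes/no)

Derive the expected Kutasen reflex of *halemyoke:
Kutasen: *halemyoke
  halemyoke → halemyok   [apocope]
  halemyok → alemyok   [h-loss]
  alemyok (rule 3 does not apply)
  alemyok → alemyuk   [vowel merger]
  giving Kutasen alemyuk.
Kutasen 'alemyuk' matches the regular reflex exactly, so the pair is cognate.

yes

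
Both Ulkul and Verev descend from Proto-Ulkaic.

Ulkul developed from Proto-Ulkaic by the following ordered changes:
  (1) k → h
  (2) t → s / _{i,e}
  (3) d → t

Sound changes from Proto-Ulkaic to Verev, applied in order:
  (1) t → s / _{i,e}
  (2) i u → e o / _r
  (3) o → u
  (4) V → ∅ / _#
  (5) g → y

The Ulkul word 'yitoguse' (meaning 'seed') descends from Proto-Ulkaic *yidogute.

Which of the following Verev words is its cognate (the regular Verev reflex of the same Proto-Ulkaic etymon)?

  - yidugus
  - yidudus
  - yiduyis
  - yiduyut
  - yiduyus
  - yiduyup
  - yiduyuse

Verev: *yidogute
  yidogute → yidoguse   [palatalisation]
  yidoguse (rule 2 does not apply)
  yidoguse → yiduguse   [vowel merger]
  yiduguse → yidugus   [apocope]
  yidugus → yiduyus   [unconditioned shift]
  giving Verev yiduyus.
The other candidates each miss or misapply at least one Verev change.

yiduyus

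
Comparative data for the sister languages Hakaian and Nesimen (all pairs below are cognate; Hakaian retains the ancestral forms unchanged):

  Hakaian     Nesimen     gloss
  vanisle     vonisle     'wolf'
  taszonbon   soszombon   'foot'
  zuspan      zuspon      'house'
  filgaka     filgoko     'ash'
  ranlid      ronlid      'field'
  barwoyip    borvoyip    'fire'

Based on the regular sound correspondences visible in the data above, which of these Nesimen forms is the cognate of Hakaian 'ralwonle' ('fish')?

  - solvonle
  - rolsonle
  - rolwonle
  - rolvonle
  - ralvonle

taszonbon ~ soszombon, filgaka ~ filgoko — Hakaian a corresponds to Nesimen o after a consonant, before a consonant other than r, m, n, p, b, f, v.
barwoyip ~ borvoyip — Hakaian w corresponds to Nesimen v after a consonant, before a back vowel.
Applying these to Hakaian 'ralwonle':
  ralwonle → rolwonle   (a→o after a consonant, before a consonant other than r, m, n, p, b, f, v)
  rolwonle → rolvonle   (w→v after a consonant, before a back vowel)
So the Nesimen cognate is 'rolvonle'.

rolvonle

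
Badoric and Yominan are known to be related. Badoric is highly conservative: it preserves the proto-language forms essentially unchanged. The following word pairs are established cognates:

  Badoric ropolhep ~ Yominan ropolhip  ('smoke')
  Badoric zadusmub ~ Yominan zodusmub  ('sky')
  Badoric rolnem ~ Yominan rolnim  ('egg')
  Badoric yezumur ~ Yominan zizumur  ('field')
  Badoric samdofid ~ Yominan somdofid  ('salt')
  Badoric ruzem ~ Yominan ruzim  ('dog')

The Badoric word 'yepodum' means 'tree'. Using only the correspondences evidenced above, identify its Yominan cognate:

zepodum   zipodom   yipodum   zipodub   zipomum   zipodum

yezumur ~ zizumur — Badoric y corresponds to Yominan z word-initially before a front vowel.
ropolhep ~ ropolhip — Badoric e corresponds to Yominan i after a consonant, before a labial obstruent.
Applying these to Badoric 'yepodum':
  yepodum → zepodum   (y→z word-initially before a front vowel)
  zepodum → zipodum   (e→i after a consonant, before a labial obstruent)
So the Yominan cognate is 'zipodum'.

zipodum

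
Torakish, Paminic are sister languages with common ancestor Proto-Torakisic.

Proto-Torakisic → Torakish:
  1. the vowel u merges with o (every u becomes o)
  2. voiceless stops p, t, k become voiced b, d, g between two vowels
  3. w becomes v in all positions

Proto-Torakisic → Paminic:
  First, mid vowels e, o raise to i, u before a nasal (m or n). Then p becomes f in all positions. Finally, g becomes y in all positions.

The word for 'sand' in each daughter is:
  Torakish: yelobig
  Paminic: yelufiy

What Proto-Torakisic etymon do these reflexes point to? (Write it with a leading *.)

*yelupig

Position 7: Torakish has g, Paminic has y. Taking the neighbouring segments as reconstructed: Torakish g can only go back to *g; Paminic y could go back to *g or *y — the one source consistent with every daughter is *g.
Position 5: Torakish has b, Paminic has f. Taking the neighbouring segments as reconstructed: Torakish b could go back to *p or *b; Paminic f could go back to *p or *f — the one source consistent with every daughter is *p.
This points to *yelupig. Verify forward in each daughter:
Torakish: start from *yelupig.
  rule 1 (vowel merger): yelupig → yelopig
  rule 2 (intervocalic voicing): yelopig → yelobig
  rule 3: no change — yelobig
  ⇒ Torakish yelobig
Paminic: *yelupig
  yelupig (rule 1 does not apply)
  yelupig → yelufig   [unconditioned shift]
  yelufig → yelufiy   [unconditioned shift]
  giving Paminic yelufiy.
*yelupig is the unique common source.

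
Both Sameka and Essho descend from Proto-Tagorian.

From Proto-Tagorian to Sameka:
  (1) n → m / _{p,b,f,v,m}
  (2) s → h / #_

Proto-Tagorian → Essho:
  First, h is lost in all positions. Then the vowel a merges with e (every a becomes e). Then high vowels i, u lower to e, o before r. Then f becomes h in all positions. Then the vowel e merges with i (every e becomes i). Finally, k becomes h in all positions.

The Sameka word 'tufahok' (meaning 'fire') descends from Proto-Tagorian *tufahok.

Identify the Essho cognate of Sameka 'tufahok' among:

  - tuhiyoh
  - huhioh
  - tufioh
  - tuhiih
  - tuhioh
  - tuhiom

tuhioh

Essho: *tufahok > tufaok > tufeok > tuheok > tuhiok > tuhioh  (by h-loss, vowel merger, unconditioned shift, vowel merger, unconditioned shift)
Only 'tuhioh' matches the regular Essho development of *tufahok.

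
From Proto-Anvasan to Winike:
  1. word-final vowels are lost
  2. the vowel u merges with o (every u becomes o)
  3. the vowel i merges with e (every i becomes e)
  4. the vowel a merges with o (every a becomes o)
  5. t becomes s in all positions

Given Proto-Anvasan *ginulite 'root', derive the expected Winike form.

Winike: start from *ginulite.
  rule 1 (apocope): ginulite → ginulit
  rule 2 (vowel merger): ginulit → ginolit
  rule 3 (vowel merger): ginolit → genolet
  rule 4: no change — genolet
  rule 5 (unconditioned shift): genolet → genoles
  ⇒ Winike genoles

genoles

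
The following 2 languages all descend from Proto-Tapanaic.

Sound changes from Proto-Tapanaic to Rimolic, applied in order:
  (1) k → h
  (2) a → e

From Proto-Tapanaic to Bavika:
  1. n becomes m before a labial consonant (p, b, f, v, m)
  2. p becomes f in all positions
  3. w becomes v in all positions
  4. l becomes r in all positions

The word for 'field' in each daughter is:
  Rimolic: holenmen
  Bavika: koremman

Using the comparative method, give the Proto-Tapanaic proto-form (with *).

*kolenman

Position 1: Rimolic has h, Bavika has k. Bavika preserves k here (none of its changes turn any other segment into k), so the proto-segment is *k.
Position 5: Rimolic has n, Bavika has m. Rimolic preserves n here (none of its changes turn any other segment into n), so the proto-segment is *n.
Position 7: Rimolic has e, Bavika has a. Bavika preserves a here (none of its changes turn any other segment into a), so the proto-segment is *a.
Verify the candidate proto-form against each daughter:
Rimolic: *kolenman
  kolenman → holenman   [unconditioned shift]
  holenman → holenmen   [vowel merger]
  giving Rimolic holenmen.
Bavika: start from *kolenman.
  rule 1 (nasal place assimilation): kolenman → kolemman
  rule 2: no change — kolemman
  rule 3: no change — kolemman
  rule 4 (unconditioned shift): kolemman → koremman
  ⇒ Bavika koremman
*kolenman is the unique common source.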